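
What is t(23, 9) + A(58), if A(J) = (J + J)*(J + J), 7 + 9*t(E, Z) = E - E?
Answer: 121097/9 ≈ 13455.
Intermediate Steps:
t(E, Z) = -7/9 (t(E, Z) = -7/9 + (E - E)/9 = -7/9 + (⅑)*0 = -7/9 + 0 = -7/9)
A(J) = 4*J² (A(J) = (2*J)*(2*J) = 4*J²)
t(23, 9) + A(58) = -7/9 + 4*58² = -7/9 + 4*3364 = -7/9 + 13456 = 121097/9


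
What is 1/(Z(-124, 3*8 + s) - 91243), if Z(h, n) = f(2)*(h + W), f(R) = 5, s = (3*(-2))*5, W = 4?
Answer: -1/91843 ≈ -1.0888e-5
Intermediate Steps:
s = -30 (s = -6*5 = -30)
Z(h, n) = 20 + 5*h (Z(h, n) = 5*(h + 4) = 5*(4 + h) = 20 + 5*h)
1/(Z(-124, 3*8 + s) - 91243) = 1/((20 + 5*(-124)) - 91243) = 1/((20 - 620) - 91243) = 1/(-600 - 91243) = 1/(-91843) = -1/91843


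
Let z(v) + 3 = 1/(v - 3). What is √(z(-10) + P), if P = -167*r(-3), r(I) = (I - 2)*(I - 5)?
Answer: 4*I*√70590/13 ≈ 81.75*I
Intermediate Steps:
r(I) = (-5 + I)*(-2 + I) (r(I) = (-2 + I)*(-5 + I) = (-5 + I)*(-2 + I))
z(v) = -3 + 1/(-3 + v) (z(v) = -3 + 1/(v - 3) = -3 + 1/(-3 + v))
P = -6680 (P = -167*(10 + (-3)² - 7*(-3)) = -167*(10 + 9 + 21) = -167*40 = -6680)
√(z(-10) + P) = √((10 - 3*(-10))/(-3 - 10) - 6680) = √((10 + 30)/(-13) - 6680) = √(-1/13*40 - 6680) = √(-40/13 - 6680) = √(-86880/13) = 4*I*√70590/13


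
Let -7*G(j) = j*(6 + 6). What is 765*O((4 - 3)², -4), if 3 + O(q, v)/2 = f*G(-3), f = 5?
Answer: 243270/7 ≈ 34753.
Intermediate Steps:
G(j) = -12*j/7 (G(j) = -j*(6 + 6)/7 = -j*12/7 = -12*j/7)
O(q, v) = 318/7 (O(q, v) = -6 + 2*(5*(-12/7*(-3))) = -6 + 2*(5*(36/7)) = -6 + 2*(180/7) = -6 + 360/7 = 318/7)
765*O((4 - 3)², -4) = 765*(318/7) = 243270/7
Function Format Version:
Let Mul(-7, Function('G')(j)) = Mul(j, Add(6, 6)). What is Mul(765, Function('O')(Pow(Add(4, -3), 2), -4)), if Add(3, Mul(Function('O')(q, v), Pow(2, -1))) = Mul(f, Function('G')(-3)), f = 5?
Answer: Rational(243270, 7) ≈ 34753.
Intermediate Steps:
Function('G')(j) = Mul(Rational(-12, 7), j) (Function('G')(j) = Mul(Rational(-1, 7), Mul(j, Add(6, 6))) = Mul(Rational(-1, 7), Mul(j, 12)) = Mul(Rational(-1, 7), Mul(12, j)) = Mul(Rational(-12, 7), j))
Function('O')(q, v) = Rational(318, 7) (Function('O')(q, v) = Add(-6, Mul(2, Mul(5, Mul(Rational(-12, 7), -3)))) = Add(-6, Mul(2, Mul(5, Rational(36, 7)))) = Add(-6, Mul(2, Rational(180, 7))) = Add(-6, Rational(360, 7)) = Rational(318, 7))
Mul(765, Function('O')(Pow(Add(4, -3), 2), -4)) = Mul(765, Rational(318, 7)) = Rational(243270, 7)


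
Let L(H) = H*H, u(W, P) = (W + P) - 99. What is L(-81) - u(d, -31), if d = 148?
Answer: 6543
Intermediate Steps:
u(W, P) = -99 + P + W (u(W, P) = (P + W) - 99 = -99 + P + W)
L(H) = H²
L(-81) - u(d, -31) = (-81)² - (-99 - 31 + 148) = 6561 - 1*18 = 6561 - 18 = 6543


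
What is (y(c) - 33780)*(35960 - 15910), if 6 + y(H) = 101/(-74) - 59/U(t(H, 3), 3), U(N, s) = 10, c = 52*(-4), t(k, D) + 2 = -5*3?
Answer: -25069533540/37 ≈ -6.7756e+8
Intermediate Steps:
t(k, D) = -17 (t(k, D) = -2 - 5*3 = -2 - 15 = -17)
c = -208
y(H) = -2454/185 (y(H) = -6 + (101/(-74) - 59/10) = -6 + (101*(-1/74) - 59*1/10) = -6 + (-101/74 - 59/10) = -6 - 1344/185 = -2454/185)
(y(c) - 33780)*(35960 - 15910) = (-2454/185 - 33780)*(35960 - 15910) = -6251754/185*20050 = -25069533540/37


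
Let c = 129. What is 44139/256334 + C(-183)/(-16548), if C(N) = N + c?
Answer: 31010592/176742293 ≈ 0.17546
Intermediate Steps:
C(N) = 129 + N (C(N) = N + 129 = 129 + N)
44139/256334 + C(-183)/(-16548) = 44139/256334 + (129 - 183)/(-16548) = 44139*(1/256334) - 54*(-1/16548) = 44139/256334 + 9/2758 = 31010592/176742293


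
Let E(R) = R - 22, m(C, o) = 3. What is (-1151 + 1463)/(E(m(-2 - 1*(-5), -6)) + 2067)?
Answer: 39/256 ≈ 0.15234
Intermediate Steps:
E(R) = -22 + R
(-1151 + 1463)/(E(m(-2 - 1*(-5), -6)) + 2067) = (-1151 + 1463)/((-22 + 3) + 2067) = 312/(-19 + 2067) = 312/2048 = 312*(1/2048) = 39/256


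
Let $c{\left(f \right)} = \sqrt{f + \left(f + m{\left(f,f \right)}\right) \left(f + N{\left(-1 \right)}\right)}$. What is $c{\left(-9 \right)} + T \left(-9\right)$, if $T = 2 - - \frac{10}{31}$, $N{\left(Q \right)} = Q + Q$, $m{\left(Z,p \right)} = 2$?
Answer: $- \frac{648}{31} + 2 \sqrt{17} \approx -12.657$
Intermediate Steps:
$N{\left(Q \right)} = 2 Q$
$T = \frac{72}{31}$ ($T = 2 - \left(-10\right) \frac{1}{31} = 2 - - \frac{10}{31} = 2 + \frac{10}{31} = \frac{72}{31} \approx 2.3226$)
$c{\left(f \right)} = \sqrt{f + \left(-2 + f\right) \left(2 + f\right)}$ ($c{\left(f \right)} = \sqrt{f + \left(f + 2\right) \left(f + 2 \left(-1\right)\right)} = \sqrt{f + \left(2 + f\right) \left(f - 2\right)} = \sqrt{f + \left(2 + f\right) \left(-2 + f\right)} = \sqrt{f + \left(-2 + f\right) \left(2 + f\right)}$)
$c{\left(-9 \right)} + T \left(-9\right) = \sqrt{-4 - 9 + \left(-9\right)^{2}} + \frac{72}{31} \left(-9\right) = \sqrt{-4 - 9 + 81} - \frac{648}{31} = \sqrt{68} - \frac{648}{31} = 2 \sqrt{17} - \frac{648}{31} = - \frac{648}{31} + 2 \sqrt{17}$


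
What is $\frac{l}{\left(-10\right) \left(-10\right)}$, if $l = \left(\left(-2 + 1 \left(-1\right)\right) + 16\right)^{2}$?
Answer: $\frac{169}{100} \approx 1.69$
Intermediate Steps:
$l = 169$ ($l = \left(\left(-2 - 1\right) + 16\right)^{2} = \left(-3 + 16\right)^{2} = 13^{2} = 169$)
$\frac{l}{\left(-10\right) \left(-10\right)} = \frac{169}{\left(-10\right) \left(-10\right)} = \frac{169}{100}$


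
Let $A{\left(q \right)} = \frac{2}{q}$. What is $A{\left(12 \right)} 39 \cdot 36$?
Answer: $234$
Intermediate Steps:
$A{\left(12 \right)} 39 \cdot 36 = \frac{2}{12} \cdot 39 \cdot 36 = 2 \cdot \frac{1}{12} \cdot 39 \cdot 36 = \frac{1}{6} \cdot 39 \cdot 36 = \frac{13}{2} \cdot 36 = 234$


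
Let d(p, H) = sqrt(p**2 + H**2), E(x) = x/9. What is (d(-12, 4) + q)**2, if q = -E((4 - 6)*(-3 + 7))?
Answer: 13024/81 + 64*sqrt(10)/9 ≈ 183.28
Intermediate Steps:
E(x) = x/9 (E(x) = x*(1/9) = x/9)
d(p, H) = sqrt(H**2 + p**2)
q = 8/9 (q = -(4 - 6)*(-3 + 7)/9 = -(-2*4)/9 = -(-8)/9 = -1*(-8/9) = 8/9 ≈ 0.88889)
(d(-12, 4) + q)**2 = (sqrt(4**2 + (-12)**2) + 8/9)**2 = (sqrt(16 + 144) + 8/9)**2 = (sqrt(160) + 8/9)**2 = (4*sqrt(10) + 8/9)**2 = (8/9 + 4*sqrt(10))**2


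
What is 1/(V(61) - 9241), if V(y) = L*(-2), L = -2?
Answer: -1/9237 ≈ -0.00010826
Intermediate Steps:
V(y) = 4 (V(y) = -2*(-2) = 4)
1/(V(61) - 9241) = 1/(4 - 9241) = 1/(-9237) = -1/9237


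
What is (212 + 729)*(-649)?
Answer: -610709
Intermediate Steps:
(212 + 729)*(-649) = 941*(-649) = -610709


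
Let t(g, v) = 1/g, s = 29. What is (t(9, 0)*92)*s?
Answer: 2668/9 ≈ 296.44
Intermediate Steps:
(t(9, 0)*92)*s = (92/9)*29 = 2668/9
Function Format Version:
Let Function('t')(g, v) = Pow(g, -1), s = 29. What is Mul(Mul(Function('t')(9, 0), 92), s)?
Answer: Rational(2668, 9) ≈ 296.44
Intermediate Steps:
Mul(Mul(Function('t')(9, 0), 92), s) = Mul(Mul(Pow(9, -1), 92), 29) = Mul(Mul(Rational(1, 9), 92), 29) = Mul(Rational(92, 9), 29) = Rational(2668, 9)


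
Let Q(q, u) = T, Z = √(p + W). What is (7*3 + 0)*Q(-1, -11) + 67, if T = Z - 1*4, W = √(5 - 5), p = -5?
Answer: -17 + 21*I*√5 ≈ -17.0 + 46.957*I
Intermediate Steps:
W = 0 (W = √0 = 0)
Z = I*√5 (Z = √(-5 + 0) = √(-5) = I*√5 ≈ 2.2361*I)
T = -4 + I*√5 (T = I*√5 - 1*4 = I*√5 - 4 = -4 + I*√5 ≈ -4.0 + 2.2361*I)
Q(q, u) = -4 + I*√5
(7*3 + 0)*Q(-1, -11) + 67 = (7*3 + 0)*(-4 + I*√5) + 67 = (21 + 0)*(-4 + I*√5) + 67 = 21*(-4 + I*√5) + 67 = (-84 + 21*I*√5) + 67 = -17 + 21*I*√5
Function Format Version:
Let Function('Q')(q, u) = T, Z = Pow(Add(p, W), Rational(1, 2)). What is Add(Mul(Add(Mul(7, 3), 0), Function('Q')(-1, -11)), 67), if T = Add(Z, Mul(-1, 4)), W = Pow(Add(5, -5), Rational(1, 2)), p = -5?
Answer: Add(-17, Mul(21, I, Pow(5, Rational(1, 2)))) ≈ Add(-17.000, Mul(46.957, I))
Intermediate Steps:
W = 0 (W = Pow(0, Rational(1, 2)) = 0)
Z = Mul(I, Pow(5, Rational(1, 2))) (Z = Pow(Add(-5, 0), Rational(1, 2)) = Pow(-5, Rational(1, 2)) = Mul(I, Pow(5, Rational(1, 2))) ≈ Mul(2.2361, I))
T = Add(-4, Mul(I, Pow(5, Rational(1, 2)))) (T = Add(Mul(I, Pow(5, Rational(1, 2))), Mul(-1, 4)) = Add(Mul(I, Pow(5, Rational(1, 2))), -4) = Add(-4, Mul(I, Pow(5, Rational(1, 2)))) ≈ Add(-4.0000, Mul(2.2361, I)))
Function('Q')(q, u) = Add(-4, Mul(I, Pow(5, Rational(1, 2))))
Add(Mul(Add(Mul(7, 3), 0), Function('Q')(-1, -11)), 67) = Add(Mul(Add(Mul(7, 3), 0), Add(-4, Mul(I, Pow(5, Rational(1, 2))))), 67) = Add(Mul(Add(21, 0), Add(-4, Mul(I, Pow(5, Rational(1, 2))))), 67) = Add(Mul(21, Add(-4, Mul(I, Pow(5, Rational(1, 2))))), 67) = Add(Add(-84, Mul(21, I, Pow(5, Rational(1, 2)))), 67) = Add(-17, Mul(21, I, Pow(5, Rational(1, 2))))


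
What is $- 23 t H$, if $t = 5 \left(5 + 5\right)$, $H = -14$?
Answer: $16100$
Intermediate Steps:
$t = 50$ ($t = 5 \cdot 10 = 50$)
$- 23 t H = \left(-23\right) 50 \left(-14\right) = \left(-1150\right) \left(-14\right) = 16100$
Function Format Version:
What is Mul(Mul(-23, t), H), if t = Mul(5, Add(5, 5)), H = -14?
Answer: 16100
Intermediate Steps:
t = 50 (t = Mul(5, 10) = 50)
Mul(Mul(-23, t), H) = Mul(Mul(-23, 50), -14) = Mul(-1150, -14) = 16100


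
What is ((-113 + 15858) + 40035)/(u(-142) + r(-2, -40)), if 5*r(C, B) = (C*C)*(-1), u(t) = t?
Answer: -139450/357 ≈ -390.62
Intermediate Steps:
r(C, B) = -C²/5 (r(C, B) = ((C*C)*(-1))/5 = (C²*(-1))/5 = (-C²)/5 = -C²/5)
((-113 + 15858) + 40035)/(u(-142) + r(-2, -40)) = ((-113 + 15858) + 40035)/(-142 - ⅕*(-2)²) = (15745 + 40035)/(-142 - ⅕*4) = 55780/(-142 - ⅘) = 55780/(-714/5) = 55780*(-5/714) = -139450/357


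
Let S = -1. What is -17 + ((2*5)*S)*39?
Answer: -407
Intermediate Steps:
-17 + ((2*5)*S)*39 = -17 + ((2*5)*(-1))*39 = -17 + (10*(-1))*39 = -17 - 10*39 = -17 - 390 = -407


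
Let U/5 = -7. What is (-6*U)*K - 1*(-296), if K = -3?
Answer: -334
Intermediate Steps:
U = -35 (U = 5*(-7) = -35)
(-6*U)*K - 1*(-296) = -6*(-35)*(-3) - 1*(-296) = 210*(-3) + 296 = -630 + 296 = -334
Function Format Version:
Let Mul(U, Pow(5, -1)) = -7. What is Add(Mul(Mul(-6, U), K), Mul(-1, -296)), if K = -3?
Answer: -334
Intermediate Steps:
U = -35 (U = Mul(5, -7) = -35)
Add(Mul(Mul(-6, U), K), Mul(-1, -296)) = Add(Mul(Mul(-6, -35), -3), Mul(-1, -296)) = Add(Mul(210, -3), 296) = Add(-630, 296) = -334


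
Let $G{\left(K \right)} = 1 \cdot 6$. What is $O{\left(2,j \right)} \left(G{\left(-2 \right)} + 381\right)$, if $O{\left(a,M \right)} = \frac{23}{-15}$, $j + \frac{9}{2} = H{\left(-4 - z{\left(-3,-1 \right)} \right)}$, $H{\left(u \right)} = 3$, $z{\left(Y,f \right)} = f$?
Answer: $- \frac{2967}{5} \approx -593.4$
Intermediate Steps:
$j = - \frac{3}{2}$ ($j = - \frac{9}{2} + 3 = - \frac{3}{2} \approx -1.5$)
$O{\left(a,M \right)} = - \frac{23}{15}$ ($O{\left(a,M \right)} = 23 \left(- \frac{1}{15}\right) = - \frac{23}{15}$)
$G{\left(K \right)} = 6$
$O{\left(2,j \right)} \left(G{\left(-2 \right)} + 381\right) = - \frac{23 \left(6 + 381\right)}{15} = \left(- \frac{23}{15}\right) 387 = - \frac{2967}{5}$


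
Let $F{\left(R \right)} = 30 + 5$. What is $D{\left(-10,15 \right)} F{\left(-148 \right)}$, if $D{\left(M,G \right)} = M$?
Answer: $-350$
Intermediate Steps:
$F{\left(R \right)} = 35$
$D{\left(-10,15 \right)} F{\left(-148 \right)} = \left(-10\right) 35 = -350$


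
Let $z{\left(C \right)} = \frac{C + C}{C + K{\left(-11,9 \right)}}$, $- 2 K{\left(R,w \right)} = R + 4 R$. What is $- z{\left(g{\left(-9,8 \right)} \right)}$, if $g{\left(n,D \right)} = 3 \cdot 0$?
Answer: $0$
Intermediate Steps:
$K{\left(R,w \right)} = - \frac{5 R}{2}$ ($K{\left(R,w \right)} = - \frac{R + 4 R}{2} = - \frac{5 R}{2}$)
$g{\left(n,D \right)} = 0$
$z{\left(C \right)} = \frac{2 C}{\frac{55}{2} + C}$ ($z{\left(C \right)} = \frac{C + C}{C - - \frac{55}{2}} = \frac{2 C}{C + \frac{55}{2}} = \frac{2 C}{\frac{55}{2} + C}$)
$- z{\left(g{\left(-9,8 \right)} \right)} = - \frac{4 \cdot 0}{55 + 2 \cdot 0} = - \frac{4 \cdot 0}{55 + 0} = - \frac{4 \cdot 0}{55} = \left(-1\right) 0 = 0$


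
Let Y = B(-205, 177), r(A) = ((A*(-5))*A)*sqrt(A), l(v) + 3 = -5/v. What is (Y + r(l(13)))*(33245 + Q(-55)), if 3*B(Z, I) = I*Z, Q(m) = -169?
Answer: -400054220 - 640351360*I*sqrt(143)/2197 ≈ -4.0005e+8 - 3.4854e+6*I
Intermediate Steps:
B(Z, I) = I*Z/3 (B(Z, I) = (I*Z)/3 = I*Z/3)
l(v) = -3 - 5/v
r(A) = -5*A**(5/2) (r(A) = ((-5*A)*A)*sqrt(A) = (-5*A**2)*sqrt(A) = -5*A**(5/2))
Y = -12095 (Y = (1/3)*177*(-205) = -12095)
(Y + r(l(13)))*(33245 + Q(-55)) = (-12095 - 5*(-3 - 5/13)**(5/2))*(33245 - 169) = (-12095 - 5*(-3 - 5*1/13)**(5/2))*33076 = (-12095 - 5*(-3 - 5/13)**(5/2))*33076 = (-12095 - 19360*I*sqrt(143)/2197)*33076 = -400054220 - 640351360*I*sqrt(143)/2197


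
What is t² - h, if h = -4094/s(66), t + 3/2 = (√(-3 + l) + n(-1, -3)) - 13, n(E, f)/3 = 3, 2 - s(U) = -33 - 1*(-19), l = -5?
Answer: 2225/8 - 22*I*√2 ≈ 278.13 - 31.113*I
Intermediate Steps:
s(U) = 16 (s(U) = 2 - (-33 - 1*(-19)) = 2 - (-33 + 19) = 2 - 1*(-14) = 2 + 14 = 16)
n(E, f) = 9 (n(E, f) = 3*3 = 9)
t = -11/2 + 2*I*√2 (t = -3/2 + ((√(-3 - 5) + 9) - 13) = -3/2 + ((√(-8) + 9) - 13) = -3/2 + ((2*I*√2 + 9) - 13) = -3/2 + ((9 + 2*I*√2) - 13) = -3/2 + (-4 + 2*I*√2) = -11/2 + 2*I*√2 ≈ -5.5 + 2.8284*I)
h = -2047/8 (h = -4094/16 = -4094*1/16 = -2047/8 ≈ -255.88)
t² - h = (-11/2 + 2*I*√2)² - 1*(-2047/8) = (-11/2 + 2*I*√2)² + 2047/8 = 2047/8 + (-11/2 + 2*I*√2)²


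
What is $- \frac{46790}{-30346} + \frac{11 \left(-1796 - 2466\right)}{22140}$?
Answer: $- \frac{96687643}{167965110} \approx -0.57564$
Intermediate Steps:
$- \frac{46790}{-30346} + \frac{11 \left(-1796 - 2466\right)}{22140} = \left(-46790\right) \left(- \frac{1}{30346}\right) + 11 \left(-4262\right) \frac{1}{22140} = \frac{23395}{15173} - \frac{23441}{11070} = - \frac{96687643}{167965110}$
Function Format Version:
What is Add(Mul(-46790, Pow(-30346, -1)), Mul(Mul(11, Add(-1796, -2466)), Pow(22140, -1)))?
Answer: Rational(-96687643, 167965110) ≈ -0.57564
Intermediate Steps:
Add(Mul(-46790, Pow(-30346, -1)), Mul(Mul(11, Add(-1796, -2466)), Pow(22140, -1))) = Add(Mul(-46790, Rational(-1, 30346)), Mul(Mul(11, -4262), Rational(1, 22140))) = Add(Rational(23395, 15173), Mul(-46882, Rational(1, 22140))) = Add(Rational(23395, 15173), Rational(-23441, 11070)) = Rational(-96687643, 167965110)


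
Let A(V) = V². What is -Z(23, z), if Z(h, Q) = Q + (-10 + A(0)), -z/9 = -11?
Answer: -89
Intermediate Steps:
z = 99 (z = -9*(-11) = 99)
Z(h, Q) = -10 + Q (Z(h, Q) = Q + (-10 + 0²) = Q + (-10 + 0) = Q - 10 = -10 + Q)
-Z(23, z) = -(-10 + 99) = -1*89 = -89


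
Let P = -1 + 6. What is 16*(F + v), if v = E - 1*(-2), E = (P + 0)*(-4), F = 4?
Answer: -224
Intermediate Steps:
P = 5
E = -20 (E = (5 + 0)*(-4) = 5*(-4) = -20)
v = -18 (v = -20 - 1*(-2) = -20 + 2 = -18)
16*(F + v) = 16*(4 - 18) = 16*(-14) = -224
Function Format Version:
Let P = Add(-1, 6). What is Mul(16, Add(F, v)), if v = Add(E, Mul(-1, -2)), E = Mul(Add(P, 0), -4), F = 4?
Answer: -224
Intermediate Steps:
P = 5
E = -20 (E = Mul(Add(5, 0), -4) = Mul(5, -4) = -20)
v = -18 (v = Add(-20, Mul(-1, -2)) = Add(-20, 2) = -18)
Mul(16, Add(F, v)) = Mul(16, Add(4, -18)) = Mul(16, -14) = -224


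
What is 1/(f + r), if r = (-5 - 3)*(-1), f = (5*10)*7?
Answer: 1/358 ≈ 0.0027933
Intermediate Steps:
f = 350 (f = 50*7 = 350)
r = 8 (r = -8*(-1) = 8)
1/(f + r) = 1/(350 + 8) = 1/358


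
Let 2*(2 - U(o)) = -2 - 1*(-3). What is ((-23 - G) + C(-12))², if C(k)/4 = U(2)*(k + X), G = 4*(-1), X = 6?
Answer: 3025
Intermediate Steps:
U(o) = 3/2 (U(o) = 2 - (-2 - 1*(-3))/2 = 2 - (-2 + 3)/2 = 2 - ½*1 = 2 - ½ = 3/2)
G = -4
C(k) = 36 + 6*k (C(k) = 4*(3*(k + 6)/2) = 4*(3*(6 + k)/2) = 4*(9 + 3*k/2) = 36 + 6*k)
((-23 - G) + C(-12))² = ((-23 - 1*(-4)) + (36 + 6*(-12)))² = ((-23 + 4) + (36 - 72))² = (-19 - 36)² = (-55)² = 3025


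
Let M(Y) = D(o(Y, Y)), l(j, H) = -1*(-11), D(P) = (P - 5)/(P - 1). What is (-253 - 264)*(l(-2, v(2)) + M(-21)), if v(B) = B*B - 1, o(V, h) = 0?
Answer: -8272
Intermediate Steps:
D(P) = (-5 + P)/(-1 + P)
v(B) = -1 + B**2 (v(B) = B**2 - 1 = -1 + B**2)
l(j, H) = 11
M(Y) = 5 (M(Y) = (-5 + 0)/(-1 + 0) = -5/(-1) = -1*(-5) = 5)
(-253 - 264)*(l(-2, v(2)) + M(-21)) = (-253 - 264)*(11 + 5) = -517*16 = -8272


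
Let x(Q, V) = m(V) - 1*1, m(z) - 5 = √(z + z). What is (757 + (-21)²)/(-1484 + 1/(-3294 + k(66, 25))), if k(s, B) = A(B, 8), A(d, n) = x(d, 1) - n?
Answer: -19337130604268/23953512253777 + 1198*√2/23953512253777 ≈ -0.80728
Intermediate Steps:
m(z) = 5 + √2*√z (m(z) = 5 + √(z + z) = 5 + √(2*z) = 5 + √2*√z)
x(Q, V) = 4 + √2*√V (x(Q, V) = (5 + √2*√V) - 1*1 = (5 + √2*√V) - 1 = 4 + √2*√V)
A(d, n) = 4 + √2 - n (A(d, n) = (4 + √2*√1) - n = (4 + √2*1) - n = (4 + √2) - n = 4 + √2 - n)
k(s, B) = -4 + √2 (k(s, B) = 4 + √2 - 1*8 = 4 + √2 - 8 = -4 + √2)
(757 + (-21)²)/(-1484 + 1/(-3294 + k(66, 25))) = (757 + (-21)²)/(-1484 + 1/(-3294 + (-4 + √2))) = (757 + 441)/(-1484 + 1/(-3298 + √2)) = 1198/(-1484 + 1/(-3298 + √2))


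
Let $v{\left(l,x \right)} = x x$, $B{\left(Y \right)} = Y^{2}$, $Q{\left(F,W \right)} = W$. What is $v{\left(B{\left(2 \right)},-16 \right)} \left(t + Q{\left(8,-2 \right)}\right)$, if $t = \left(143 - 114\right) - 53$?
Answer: $-6656$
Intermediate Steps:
$v{\left(l,x \right)} = x^{2}$
$t = -24$ ($t = 29 - 53 = -24$)
$v{\left(B{\left(2 \right)},-16 \right)} \left(t + Q{\left(8,-2 \right)}\right) = \left(-16\right)^{2} \left(-24 - 2\right) = 256 \left(-26\right) = -6656$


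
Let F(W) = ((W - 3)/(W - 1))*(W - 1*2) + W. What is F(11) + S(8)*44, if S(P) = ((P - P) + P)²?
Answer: 14171/5 ≈ 2834.2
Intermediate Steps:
S(P) = P² (S(P) = (0 + P)² = P²)
F(W) = W + (-3 + W)*(-2 + W)/(-1 + W) (F(W) = ((-3 + W)/(-1 + W))*(W - 2) + W = ((-3 + W)/(-1 + W))*(-2 + W) + W = (-3 + W)*(-2 + W)/(-1 + W) + W = W + (-3 + W)*(-2 + W)/(-1 + W))
F(11) + S(8)*44 = 2*(3 + 11² - 3*11)/(-1 + 11) + 8²*44 = 2*(3 + 121 - 33)/10 + 64*44 = 2*(⅒)*91 + 2816 = 91/5 + 2816 = 14171/5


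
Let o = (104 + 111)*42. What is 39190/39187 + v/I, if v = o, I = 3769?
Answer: 501565720/147695803 ≈ 3.3959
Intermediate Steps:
o = 9030 (o = 215*42 = 9030)
v = 9030
39190/39187 + v/I = 39190/39187 + 9030/3769 = 501565720/147695803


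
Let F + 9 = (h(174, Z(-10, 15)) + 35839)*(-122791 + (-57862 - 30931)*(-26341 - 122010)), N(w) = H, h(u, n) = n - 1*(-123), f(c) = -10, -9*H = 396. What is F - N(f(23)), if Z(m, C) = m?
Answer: 473574396309539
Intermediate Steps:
H = -44 (H = -1/9*396 = -44)
h(u, n) = 123 + n (h(u, n) = n + 123 = 123 + n)
N(w) = -44
F = 473574396309495 (F = -9 + ((123 - 10) + 35839)*(-122791 + (-57862 - 30931)*(-26341 - 122010)) = -9 + (113 + 35839)*(-122791 - 88793*(-148351)) = -9 + 35952*(-122791 + 13172530343) = -9 + 35952*13172407552 = -9 + 473574396309504 = 473574396309495)
F - N(f(23)) = 473574396309495 - 1*(-44) = 473574396309495 + 44 = 473574396309539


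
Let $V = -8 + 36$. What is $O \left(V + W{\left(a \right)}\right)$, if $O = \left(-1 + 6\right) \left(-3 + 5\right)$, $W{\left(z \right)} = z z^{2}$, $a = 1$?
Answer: $290$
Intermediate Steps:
$W{\left(z \right)} = z^{3}$
$O = 10$ ($O = 5 \cdot 2 = 10$)
$V = 28$
$O \left(V + W{\left(a \right)}\right) = 10 \left(28 + 1^{3}\right) = 10 \left(28 + 1\right) = 10 \cdot 29 = 290$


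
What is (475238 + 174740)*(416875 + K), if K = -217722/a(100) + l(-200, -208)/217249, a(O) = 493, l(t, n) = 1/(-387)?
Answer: 659949847792143791764/2438185527 ≈ 2.7067e+11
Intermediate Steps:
l(t, n) = -1/387
K = -18305056183579/41449153959 (K = -217722/493 - 1/387/217249 = -217722*1/493 - 1/387*1/217249 = -217722/493 - 1/84075363 = -18305056183579/41449153959 ≈ -441.63)
(475238 + 174740)*(416875 + K) = (475238 + 174740)*(416875 - 18305056183579/41449153959) = 649978*(17260811000474546/41449153959) = 659949847792143791764/2438185527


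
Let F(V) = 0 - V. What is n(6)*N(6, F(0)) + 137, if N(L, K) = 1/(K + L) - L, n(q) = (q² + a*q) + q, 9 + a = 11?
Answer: -178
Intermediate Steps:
a = 2 (a = -9 + 11 = 2)
n(q) = q² + 3*q (n(q) = (q² + 2*q) + q = q² + 3*q)
F(V) = -V
n(6)*N(6, F(0)) + 137 = (6*(3 + 6))*((1 - 1*6² - 1*(-1*0)*6)/(-1*0 + 6)) + 137 = (6*9)*((1 - 1*36 - 1*0*6)/(0 + 6)) + 137 = 54*((1 - 36 + 0)/6) + 137 = 54*((⅙)*(-35)) + 137 = 54*(-35/6) + 137 = -315 + 137 = -178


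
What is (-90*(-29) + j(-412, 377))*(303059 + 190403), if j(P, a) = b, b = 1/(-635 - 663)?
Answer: 835870100449/649 ≈ 1.2879e+9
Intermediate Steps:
b = -1/1298 (b = 1/(-1298) = -1/1298 ≈ -0.00077042)
j(P, a) = -1/1298
(-90*(-29) + j(-412, 377))*(303059 + 190403) = (-90*(-29) - 1/1298)*(303059 + 190403) = (2610 - 1/1298)*493462 = (3387779/1298)*493462 = 835870100449/649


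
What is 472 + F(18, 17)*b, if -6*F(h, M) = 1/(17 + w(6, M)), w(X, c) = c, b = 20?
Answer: 24067/51 ≈ 471.90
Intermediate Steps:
F(h, M) = -1/(6*(17 + M))
472 + F(18, 17)*b = 472 - 1/(102 + 6*17)*20 = 472 - 1/(102 + 102)*20 = 472 - 1/204*20 = 472 - 5/51 = 24067/51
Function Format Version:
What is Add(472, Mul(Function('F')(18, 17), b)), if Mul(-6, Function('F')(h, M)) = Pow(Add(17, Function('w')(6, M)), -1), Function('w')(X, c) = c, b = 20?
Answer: Rational(24067, 51) ≈ 471.90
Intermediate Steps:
Function('F')(h, M) = Mul(Rational(-1, 6), Pow(Add(17, M), -1))
Add(472, Mul(Function('F')(18, 17), b)) = Add(472, Mul(Mul(-1, Pow(Add(102, Mul(6, 17)), -1)), 20)) = Add(472, Mul(Mul(-1, Pow(Add(102, 102), -1)), 20)) = Add(472, Mul(Mul(-1, Pow(204, -1)), 20)) = Add(472, Mul(Mul(-1, Rational(1, 204)), 20)) = Add(472, Mul(Rational(-1, 204), 20)) = Add(472, Rational(-5, 51)) = Rational(24067, 51)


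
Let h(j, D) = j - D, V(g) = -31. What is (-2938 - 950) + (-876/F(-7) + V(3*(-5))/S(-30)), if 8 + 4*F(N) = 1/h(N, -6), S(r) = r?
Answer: -104929/30 ≈ -3497.6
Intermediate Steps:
F(N) = -2 + 1/(4*(6 + N)) (F(N) = -2 + 1/(4*(N - 1*(-6))) = -2 + 1/(4*(N + 6)) = -2 + 1/(4*(6 + N)))
(-2938 - 950) + (-876/F(-7) + V(3*(-5))/S(-30)) = (-2938 - 950) + (-876*4*(6 - 7)/(-47 - 8*(-7)) - 31/(-30)) = -3888 + (-876*(-4/(-47 + 56)) - 31*(-1/30)) = -3888 + (-876/((1/4)*(-1)*9) + 31/30) = -3888 + (-876/(-9/4) + 31/30) = -3888 + (-876*(-4/9) + 31/30) = -3888 + (1168/3 + 31/30) = -3888 + 11711/30 = -104929/30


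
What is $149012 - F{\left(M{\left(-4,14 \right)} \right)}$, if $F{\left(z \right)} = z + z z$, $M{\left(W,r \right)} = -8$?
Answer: $148956$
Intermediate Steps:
$F{\left(z \right)} = z + z^{2}$
$149012 - F{\left(M{\left(-4,14 \right)} \right)} = 149012 - - 8 \left(1 - 8\right) = 149012 - \left(-8\right) \left(-7\right) = 149012 - 56 = 148956$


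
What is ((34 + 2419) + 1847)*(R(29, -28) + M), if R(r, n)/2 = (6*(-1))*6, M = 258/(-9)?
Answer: -1298600/3 ≈ -4.3287e+5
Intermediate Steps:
M = -86/3 (M = 258*(-1/9) = -86/3 ≈ -28.667)
R(r, n) = -72 (R(r, n) = 2*((6*(-1))*6) = 2*(-6*6) = 2*(-36) = -72)
((34 + 2419) + 1847)*(R(29, -28) + M) = ((34 + 2419) + 1847)*(-72 - 86/3) = (2453 + 1847)*(-302/3) = 4300*(-302/3) = -1298600/3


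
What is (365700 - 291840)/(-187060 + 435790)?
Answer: 2462/8291 ≈ 0.29695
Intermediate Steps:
(365700 - 291840)/(-187060 + 435790) = 73860/248730 = 73860*(1/248730) = 2462/8291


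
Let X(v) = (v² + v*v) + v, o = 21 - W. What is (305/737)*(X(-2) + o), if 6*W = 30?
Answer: 610/67 ≈ 9.1045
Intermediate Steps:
W = 5 (W = (⅙)*30 = 5)
o = 16 (o = 21 - 1*5 = 21 - 5 = 16)
X(v) = v + 2*v² (X(v) = (v² + v²) + v = 2*v² + v = v + 2*v²)
(305/737)*(X(-2) + o) = (305/737)*(-2*(1 + 2*(-2)) + 16) = (305*(1/737))*(-2*(1 - 4) + 16) = 305*(-2*(-3) + 16)/737 = 305*(6 + 16)/737 = (305/737)*22 = 610/67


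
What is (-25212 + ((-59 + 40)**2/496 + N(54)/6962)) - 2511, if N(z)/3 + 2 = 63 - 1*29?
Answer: -47864585999/1726576 ≈ -27722.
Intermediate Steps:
N(z) = 96 (N(z) = -6 + 3*(63 - 1*29) = -6 + 3*(63 - 29) = -6 + 3*34 = -6 + 102 = 96)
(-25212 + ((-59 + 40)**2/496 + N(54)/6962)) - 2511 = (-25212 + ((-59 + 40)**2/496 + 96/6962)) - 2511 = (-25212 + ((-19)**2*(1/496) + 96*(1/6962))) - 2511 = (-25212 + (361*(1/496) + 48/3481)) - 2511 = (-25212 + (361/496 + 48/3481)) - 2511 = (-25212 + 1280449/1726576) - 2511 = -43529153663/1726576 - 2511 = -47864585999/1726576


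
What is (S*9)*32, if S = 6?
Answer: 1728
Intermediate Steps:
(S*9)*32 = (6*9)*32 = 54*32 = 1728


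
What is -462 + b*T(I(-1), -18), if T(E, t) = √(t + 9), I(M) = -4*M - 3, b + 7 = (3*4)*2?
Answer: -462 + 51*I ≈ -462.0 + 51.0*I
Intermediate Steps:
b = 17 (b = -7 + (3*4)*2 = -7 + 12*2 = -7 + 24 = 17)
I(M) = -3 - 4*M
T(E, t) = √(9 + t)
-462 + b*T(I(-1), -18) = -462 + 17*√(9 - 18) = -462 + 17*√(-9) = -462 + 17*(3*I) = -462 + 51*I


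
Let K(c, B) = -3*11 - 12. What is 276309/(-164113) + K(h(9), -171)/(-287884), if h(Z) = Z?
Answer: -79537555071/47245506892 ≈ -1.6835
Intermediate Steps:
K(c, B) = -45 (K(c, B) = -33 - 12 = -45)
276309/(-164113) + K(h(9), -171)/(-287884) = 276309/(-164113) - 45/(-287884) = 276309*(-1/164113) - 45*(-1/287884) = -276309/164113 + 45/287884 = -79537555071/47245506892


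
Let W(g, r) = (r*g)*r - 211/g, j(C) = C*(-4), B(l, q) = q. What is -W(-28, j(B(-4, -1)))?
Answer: 12333/28 ≈ 440.46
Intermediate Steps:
j(C) = -4*C
W(g, r) = -211/g + g*r² (W(g, r) = (g*r)*r - 211/g = g*r² - 211/g = -211/g + g*r²)
-W(-28, j(B(-4, -1))) = -(-211/(-28) - 28*(-4*(-1))²) = -(-211*(-1/28) - 28*4²) = -(211/28 - 28*16) = -(211/28 - 448) = -1*(-12333/28) = 12333/28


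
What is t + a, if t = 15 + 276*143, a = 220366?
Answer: 259849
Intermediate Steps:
t = 39483 (t = 15 + 39468 = 39483)
t + a = 39483 + 220366 = 259849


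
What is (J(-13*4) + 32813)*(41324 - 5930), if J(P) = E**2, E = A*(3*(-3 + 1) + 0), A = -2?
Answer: 1166480058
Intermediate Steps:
E = 12 (E = -2*(3*(-3 + 1) + 0) = -2*(3*(-2) + 0) = -2*(-6 + 0) = -2*(-6) = 12)
J(P) = 144 (J(P) = 12**2 = 144)
(J(-13*4) + 32813)*(41324 - 5930) = (144 + 32813)*(41324 - 5930) = 32957*35394 = 1166480058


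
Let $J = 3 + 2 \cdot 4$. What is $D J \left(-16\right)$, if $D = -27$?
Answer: $4752$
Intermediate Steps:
$J = 11$ ($J = 3 + 8 = 11$)
$D J \left(-16\right) = \left(-27\right) 11 \left(-16\right) = \left(-297\right) \left(-16\right) = 4752$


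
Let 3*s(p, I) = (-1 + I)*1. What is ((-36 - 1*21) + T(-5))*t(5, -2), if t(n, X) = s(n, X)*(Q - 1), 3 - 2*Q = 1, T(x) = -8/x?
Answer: 0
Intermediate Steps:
s(p, I) = -⅓ + I/3 (s(p, I) = ((-1 + I)*1)/3 = (-1 + I)/3 = -⅓ + I/3)
Q = 1 (Q = 3/2 - ½*1 = 3/2 - ½ = 1)
t(n, X) = 0 (t(n, X) = (-⅓ + X/3)*(1 - 1) = (-⅓ + X/3)*0 = 0)
((-36 - 1*21) + T(-5))*t(5, -2) = ((-36 - 1*21) - 8/(-5))*0 = ((-36 - 21) - 8*(-⅕))*0 = (-57 + 8/5)*0 = -277/5*0 = 0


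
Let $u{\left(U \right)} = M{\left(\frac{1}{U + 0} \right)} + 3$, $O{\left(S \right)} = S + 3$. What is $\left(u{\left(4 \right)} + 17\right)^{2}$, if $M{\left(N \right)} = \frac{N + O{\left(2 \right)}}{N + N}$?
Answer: $\frac{3721}{4} \approx 930.25$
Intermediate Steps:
$O{\left(S \right)} = 3 + S$
$M{\left(N \right)} = \frac{5 + N}{2 N}$ ($M{\left(N \right)} = \frac{N + \left(3 + 2\right)}{N + N} = \frac{N + 5}{2 N} = \left(5 + N\right) \frac{1}{2 N} = \frac{5 + N}{2 N}$)
$u{\left(U \right)} = 3 + \frac{U \left(5 + \frac{1}{U}\right)}{2}$ ($u{\left(U \right)} = \frac{5 + \frac{1}{U + 0}}{2 \frac{1}{U + 0}} + 3 = \frac{5 + \frac{1}{U}}{2 \frac{1}{U}} + 3 = \frac{U \left(5 + \frac{1}{U}\right)}{2} + 3 = 3 + \frac{U \left(5 + \frac{1}{U}\right)}{2}$)
$\left(u{\left(4 \right)} + 17\right)^{2} = \left(\left(\frac{7}{2} + \frac{5}{2} \cdot 4\right) + 17\right)^{2} = \left(\left(\frac{7}{2} + 10\right) + 17\right)^{2} = \left(\frac{27}{2} + 17\right)^{2} = \left(\frac{61}{2}\right)^{2} = \frac{3721}{4}$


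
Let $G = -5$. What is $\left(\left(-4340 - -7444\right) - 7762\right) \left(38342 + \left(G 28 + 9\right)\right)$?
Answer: $-177986838$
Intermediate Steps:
$\left(\left(-4340 - -7444\right) - 7762\right) \left(38342 + \left(G 28 + 9\right)\right) = \left(\left(-4340 - -7444\right) - 7762\right) \left(38342 + \left(\left(-5\right) 28 + 9\right)\right) = \left(\left(-4340 + 7444\right) - 7762\right) \left(38342 + \left(-140 + 9\right)\right) = \left(3104 - 7762\right) \left(38342 - 131\right) = \left(-4658\right) 38211 = -177986838$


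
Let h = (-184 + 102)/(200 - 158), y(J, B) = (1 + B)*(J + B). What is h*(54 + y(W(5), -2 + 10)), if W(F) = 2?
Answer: -1968/7 ≈ -281.14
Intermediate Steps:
y(J, B) = (1 + B)*(B + J)
h = -41/21 (h = -82/42 = -82*1/42 = -41/21 ≈ -1.9524)
h*(54 + y(W(5), -2 + 10)) = -41*(54 + ((-2 + 10) + 2 + (-2 + 10)² + (-2 + 10)*2))/21 = -41*(54 + (8 + 2 + 8² + 8*2))/21 = -41*(54 + (8 + 2 + 64 + 16))/21 = -41*(54 + 90)/21 = -41/21*144 = -1968/7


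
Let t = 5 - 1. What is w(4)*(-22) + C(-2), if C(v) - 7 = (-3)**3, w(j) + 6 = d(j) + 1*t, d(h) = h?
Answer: -64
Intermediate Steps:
t = 4
w(j) = -2 + j (w(j) = -6 + (j + 1*4) = -6 + (j + 4) = -6 + (4 + j) = -2 + j)
C(v) = -20 (C(v) = 7 + (-3)**3 = 7 - 27 = -20)
w(4)*(-22) + C(-2) = (-2 + 4)*(-22) - 20 = 2*(-22) - 20 = -44 - 20 = -64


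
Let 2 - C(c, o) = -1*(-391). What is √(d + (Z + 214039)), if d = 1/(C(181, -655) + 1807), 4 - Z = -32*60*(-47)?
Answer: √248933664790/1418 ≈ 351.86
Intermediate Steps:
C(c, o) = -389 (C(c, o) = 2 - (-1)*(-391) = 2 - 1*391 = 2 - 391 = -389)
Z = -90236 (Z = 4 - (-32*60)*(-47) = 4 - (-1920)*(-47) = 4 - 1*90240 = 4 - 90240 = -90236)
d = 1/1418 (d = 1/(-389 + 1807) = 1/1418 ≈ 0.00070522)
√(d + (Z + 214039)) = √(1/1418 + (-90236 + 214039)) = √(1/1418 + 123803) = √(175552655/1418) = √248933664790/1418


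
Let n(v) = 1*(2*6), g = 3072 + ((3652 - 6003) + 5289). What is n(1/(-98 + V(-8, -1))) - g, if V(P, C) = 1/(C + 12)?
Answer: -5998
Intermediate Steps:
V(P, C) = 1/(12 + C)
g = 6010 (g = 3072 + (-2351 + 5289) = 3072 + 2938 = 6010)
n(v) = 12 (n(v) = 1*12 = 12)
n(1/(-98 + V(-8, -1))) - g = 12 - 1*6010 = 12 - 6010 = -5998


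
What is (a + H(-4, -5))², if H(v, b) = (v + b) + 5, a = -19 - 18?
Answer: 1681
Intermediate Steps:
a = -37
H(v, b) = 5 + b + v (H(v, b) = (b + v) + 5 = 5 + b + v)
(a + H(-4, -5))² = (-37 + (5 - 5 - 4))² = (-37 - 4)² = (-41)² = 1681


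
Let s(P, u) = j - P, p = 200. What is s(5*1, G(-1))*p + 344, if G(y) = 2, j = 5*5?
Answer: 4344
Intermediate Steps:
j = 25
s(P, u) = 25 - P
s(5*1, G(-1))*p + 344 = (25 - 5)*200 + 344 = 20*200 + 344 = 4000 + 344 = 4344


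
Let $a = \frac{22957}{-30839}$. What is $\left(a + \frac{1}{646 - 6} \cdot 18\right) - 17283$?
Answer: $- \frac{170564008529}{9868480} \approx -17284.0$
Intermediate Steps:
$a = - \frac{22957}{30839}$ ($a = 22957 \left(- \frac{1}{30839}\right) = - \frac{22957}{30839} \approx -0.74441$)
$\left(a + \frac{1}{646 - 6} \cdot 18\right) - 17283 = \left(- \frac{22957}{30839} + \frac{1}{646 - 6} \cdot 18\right) - 17283 = \left(- \frac{22957}{30839} + \frac{1}{640} \cdot 18\right) - 17283 = \left(- \frac{22957}{30839} + \frac{9}{320}\right) - 17283 = - \frac{7068689}{9868480} - 17283 = - \frac{170564008529}{9868480}$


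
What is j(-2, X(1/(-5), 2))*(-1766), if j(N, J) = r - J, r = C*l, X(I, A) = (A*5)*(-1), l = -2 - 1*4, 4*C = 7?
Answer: 883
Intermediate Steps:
C = 7/4 (C = (¼)*7 = 7/4 ≈ 1.7500)
l = -6 (l = -2 - 4 = -6)
X(I, A) = -5*A (X(I, A) = (5*A)*(-1) = -5*A)
r = -21/2 (r = (7/4)*(-6) = -21/2 ≈ -10.500)
j(N, J) = -21/2 - J
j(-2, X(1/(-5), 2))*(-1766) = (-21/2 - (-5)*2)*(-1766) = (-21/2 - 1*(-10))*(-1766) = (-21/2 + 10)*(-1766) = -½*(-1766) = 883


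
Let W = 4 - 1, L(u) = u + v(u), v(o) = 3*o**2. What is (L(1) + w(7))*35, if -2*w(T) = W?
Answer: 175/2 ≈ 87.500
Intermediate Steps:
L(u) = u + 3*u**2
W = 3
w(T) = -3/2 (w(T) = -1/2*3 = -3/2)
(L(1) + w(7))*35 = (1*(1 + 3*1) - 3/2)*35 = (1*(1 + 3) - 3/2)*35 = (1*4 - 3/2)*35 = (4 - 3/2)*35 = (5/2)*35 = 175/2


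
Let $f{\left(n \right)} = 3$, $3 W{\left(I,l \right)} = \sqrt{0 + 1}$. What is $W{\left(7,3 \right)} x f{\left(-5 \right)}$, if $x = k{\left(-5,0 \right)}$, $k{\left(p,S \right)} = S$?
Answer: $0$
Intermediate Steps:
$W{\left(I,l \right)} = \frac{1}{3}$ ($W{\left(I,l \right)} = \frac{\sqrt{0 + 1}}{3} = \frac{\sqrt{1}}{3} = \frac{1}{3} \cdot 1 = \frac{1}{3}$)
$x = 0$
$W{\left(7,3 \right)} x f{\left(-5 \right)} = \frac{1}{3} \cdot 0 \cdot 3 = 0 \cdot 3 = 0$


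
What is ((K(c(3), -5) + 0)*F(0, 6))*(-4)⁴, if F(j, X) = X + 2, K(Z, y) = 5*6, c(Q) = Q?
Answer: 61440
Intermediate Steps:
K(Z, y) = 30
F(j, X) = 2 + X
((K(c(3), -5) + 0)*F(0, 6))*(-4)⁴ = ((30 + 0)*(2 + 6))*(-4)⁴ = (30*8)*256 = 240*256 = 61440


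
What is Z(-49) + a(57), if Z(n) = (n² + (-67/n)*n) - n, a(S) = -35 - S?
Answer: 2291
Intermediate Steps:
Z(n) = -67 + n² - n (Z(n) = (n² - 67) - n = (-67 + n²) - n = -67 + n² - n)
Z(-49) + a(57) = (-67 + (-49)² - 1*(-49)) + (-35 - 1*57) = (-67 + 2401 + 49) + (-35 - 57) = 2383 - 92 = 2291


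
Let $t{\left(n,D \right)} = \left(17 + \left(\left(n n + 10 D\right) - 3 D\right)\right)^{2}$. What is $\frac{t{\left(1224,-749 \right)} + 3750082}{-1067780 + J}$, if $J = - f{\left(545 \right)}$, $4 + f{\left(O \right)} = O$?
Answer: $- \frac{2228903452582}{1068321} \approx -2.0864 \cdot 10^{6}$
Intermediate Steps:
$f{\left(O \right)} = -4 + O$
$J = -541$ ($J = - (-4 + 545) = \left(-1\right) 541 = -541$)
$t{\left(n,D \right)} = \left(17 + n^{2} + 7 D\right)^{2}$ ($t{\left(n,D \right)} = \left(17 + \left(\left(n^{2} + 10 D\right) - 3 D\right)\right)^{2} = \left(17 + \left(n^{2} + 7 D\right)\right)^{2} = \left(17 + n^{2} + 7 D\right)^{2}$)
$\frac{t{\left(1224,-749 \right)} + 3750082}{-1067780 + J} = \frac{\left(17 + 1224^{2} + 7 \left(-749\right)\right)^{2} + 3750082}{-1067780 - 541} = \frac{\left(17 + 1498176 - 5243\right)^{2} + 3750082}{-1068321} = \left(1492950^{2} + 3750082\right) \left(- \frac{1}{1068321}\right) = \left(2228899702500 + 3750082\right) \left(- \frac{1}{1068321}\right) = 2228903452582 \left(- \frac{1}{1068321}\right) = - \frac{2228903452582}{1068321}$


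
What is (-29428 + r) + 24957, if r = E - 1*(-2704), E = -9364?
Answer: -11131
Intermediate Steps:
r = -6660 (r = -9364 - 1*(-2704) = -9364 + 2704 = -6660)
(-29428 + r) + 24957 = (-29428 - 6660) + 24957 = -36088 + 24957 = -11131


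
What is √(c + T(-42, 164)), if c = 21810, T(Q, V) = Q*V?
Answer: 3*√1658 ≈ 122.16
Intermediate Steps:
√(c + T(-42, 164)) = √(21810 - 42*164) = √(21810 - 6888) = √14922 = 3*√1658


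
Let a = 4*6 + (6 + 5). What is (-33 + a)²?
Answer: 4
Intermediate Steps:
a = 35 (a = 24 + 11 = 35)
(-33 + a)² = (-33 + 35)² = 2² = 4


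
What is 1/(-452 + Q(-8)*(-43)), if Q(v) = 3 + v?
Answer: -1/237 ≈ -0.0042194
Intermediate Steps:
1/(-452 + Q(-8)*(-43)) = 1/(-452 + (3 - 8)*(-43)) = 1/(-452 - 5*(-43)) = 1/(-452 + 215) = 1/(-237) = -1/237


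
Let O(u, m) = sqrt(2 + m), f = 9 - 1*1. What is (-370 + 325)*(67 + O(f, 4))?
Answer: -3015 - 45*sqrt(6) ≈ -3125.2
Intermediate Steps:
f = 8 (f = 9 - 1 = 8)
(-370 + 325)*(67 + O(f, 4)) = (-370 + 325)*(67 + sqrt(2 + 4)) = -45*(67 + sqrt(6)) = -3015 - 45*sqrt(6)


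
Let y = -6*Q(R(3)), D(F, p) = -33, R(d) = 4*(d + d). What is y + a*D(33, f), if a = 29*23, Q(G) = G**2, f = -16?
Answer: -25467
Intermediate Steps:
R(d) = 8*d (R(d) = 4*(2*d) = 8*d)
a = 667
y = -3456 (y = -6*(8*3)**2 = -6*24**2 = -6*576 = -3456)
y + a*D(33, f) = -3456 + 667*(-33) = -3456 - 22011 = -25467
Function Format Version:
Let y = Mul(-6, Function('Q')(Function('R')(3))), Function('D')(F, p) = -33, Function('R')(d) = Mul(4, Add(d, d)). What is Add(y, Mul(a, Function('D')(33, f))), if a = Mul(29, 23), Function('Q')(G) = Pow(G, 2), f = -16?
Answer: -25467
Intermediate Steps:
Function('R')(d) = Mul(8, d) (Function('R')(d) = Mul(4, Mul(2, d)) = Mul(8, d))
a = 667
y = -3456 (y = Mul(-6, Pow(Mul(8, 3), 2)) = Mul(-6, Pow(24, 2)) = Mul(-6, 576) = -3456)
Add(y, Mul(a, Function('D')(33, f))) = Add(-3456, Mul(667, -33)) = Add(-3456, -22011) = -25467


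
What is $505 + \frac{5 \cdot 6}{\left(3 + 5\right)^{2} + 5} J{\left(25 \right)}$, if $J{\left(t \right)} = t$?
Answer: $\frac{11865}{23} \approx 515.87$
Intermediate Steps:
$505 + \frac{5 \cdot 6}{\left(3 + 5\right)^{2} + 5} J{\left(25 \right)} = 505 + \frac{5 \cdot 6}{\left(3 + 5\right)^{2} + 5} \cdot 25 = 505 + \frac{30}{8^{2} + 5} \cdot 25 = 505 + \frac{30}{64 + 5} \cdot 25 = 505 + \frac{30}{69} \cdot 25 = 505 + 30 \cdot \frac{1}{69} \cdot 25 = 505 + \frac{10}{23} \cdot 25 = 505 + \frac{250}{23} = \frac{11865}{23}$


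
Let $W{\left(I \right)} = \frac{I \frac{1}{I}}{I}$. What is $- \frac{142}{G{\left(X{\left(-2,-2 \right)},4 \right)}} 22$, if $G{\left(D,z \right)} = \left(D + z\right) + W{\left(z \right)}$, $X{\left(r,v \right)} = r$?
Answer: $- \frac{12496}{9} \approx -1388.4$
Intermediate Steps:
$W{\left(I \right)} = \frac{1}{I}$ ($W{\left(I \right)} = 1 \frac{1}{I} = \frac{1}{I}$)
$G{\left(D,z \right)} = D + z + \frac{1}{z}$ ($G{\left(D,z \right)} = \left(D + z\right) + \frac{1}{z} = D + z + \frac{1}{z}$)
$- \frac{142}{G{\left(X{\left(-2,-2 \right)},4 \right)}} 22 = - \frac{142}{-2 + 4 + \frac{1}{4}} \cdot 22 = - \frac{142}{\frac{9}{4}} \cdot 22 = \left(-142\right) \frac{4}{9} \cdot 22 = \left(- \frac{568}{9}\right) 22 = - \frac{12496}{9}$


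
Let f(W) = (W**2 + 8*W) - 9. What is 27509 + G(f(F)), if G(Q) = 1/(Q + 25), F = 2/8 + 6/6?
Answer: 12131485/441 ≈ 27509.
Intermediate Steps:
F = 5/4 (F = 2*(1/8) + 6*(1/6) = 1/4 + 1 = 5/4 ≈ 1.2500)
f(W) = -9 + W**2 + 8*W
G(Q) = 1/(25 + Q)
27509 + G(f(F)) = 27509 + 1/(25 + (-9 + (5/4)**2 + 8*(5/4))) = 27509 + 1/(25 + (-9 + 25/16 + 10)) = 27509 + 1/(25 + 41/16) = 27509 + 1/(441/16) = 27509 + 16/441 = 12131485/441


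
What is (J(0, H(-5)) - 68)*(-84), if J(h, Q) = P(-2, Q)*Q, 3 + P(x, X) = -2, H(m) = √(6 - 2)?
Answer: 6552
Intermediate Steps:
H(m) = 2 (H(m) = √4 = 2)
P(x, X) = -5 (P(x, X) = -3 - 2 = -5)
J(h, Q) = -5*Q
(J(0, H(-5)) - 68)*(-84) = (-5*2 - 68)*(-84) = (-10 - 68)*(-84) = -78*(-84) = 6552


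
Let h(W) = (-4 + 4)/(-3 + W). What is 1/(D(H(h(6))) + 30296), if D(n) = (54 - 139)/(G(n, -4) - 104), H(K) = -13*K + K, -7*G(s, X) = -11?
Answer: 717/21722827 ≈ 3.3007e-5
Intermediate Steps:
h(W) = 0 (h(W) = 0/(-3 + W) = 0)
G(s, X) = 11/7 (G(s, X) = -1/7*(-11) = 11/7)
H(K) = -12*K
D(n) = 595/717 (D(n) = (54 - 139)/(11/7 - 104) = -85/(-717/7) = -85*(-7/717) = 595/717)
1/(D(H(h(6))) + 30296) = 1/(595/717 + 30296) = 1/(21722827/717) = 717/21722827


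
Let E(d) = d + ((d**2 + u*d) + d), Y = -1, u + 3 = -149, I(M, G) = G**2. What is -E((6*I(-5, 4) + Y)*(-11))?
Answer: -1248775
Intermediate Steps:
u = -152 (u = -3 - 149 = -152)
E(d) = d**2 - 150*d (E(d) = d + ((d**2 - 152*d) + d) = d + (d**2 - 151*d) = d**2 - 150*d)
-E((6*I(-5, 4) + Y)*(-11)) = -(6*4**2 - 1)*(-11)*(-150 + (6*4**2 - 1)*(-11)) = -(6*16 - 1)*(-11)*(-150 + (6*16 - 1)*(-11)) = -(96 - 1)*(-11)*(-150 + (96 - 1)*(-11)) = -95*(-11)*(-150 + 95*(-11)) = -(-1045)*(-150 - 1045) = -(-1045)*(-1195) = -1*1248775 = -1248775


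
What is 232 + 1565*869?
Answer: 1360217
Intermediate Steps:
232 + 1565*869 = 232 + 1359985 = 1360217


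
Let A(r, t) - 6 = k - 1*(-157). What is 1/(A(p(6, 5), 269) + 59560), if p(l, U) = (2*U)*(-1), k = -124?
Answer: 1/59599 ≈ 1.6779e-5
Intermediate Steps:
p(l, U) = -2*U
A(r, t) = 39 (A(r, t) = 6 + (-124 - 1*(-157)) = 6 + (-124 + 157) = 6 + 33 = 39)
1/(A(p(6, 5), 269) + 59560) = 1/(39 + 59560) = 1/59599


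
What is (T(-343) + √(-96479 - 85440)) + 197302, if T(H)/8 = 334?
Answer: 199974 + I*√181919 ≈ 1.9997e+5 + 426.52*I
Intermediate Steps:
T(H) = 2672 (T(H) = 8*334 = 2672)
(T(-343) + √(-96479 - 85440)) + 197302 = (2672 + √(-96479 - 85440)) + 197302 = (2672 + √(-181919)) + 197302 = (2672 + I*√181919) + 197302 = 199974 + I*√181919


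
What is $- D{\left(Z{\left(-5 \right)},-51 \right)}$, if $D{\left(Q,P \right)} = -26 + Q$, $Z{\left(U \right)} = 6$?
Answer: $20$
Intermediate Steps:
$- D{\left(Z{\left(-5 \right)},-51 \right)} = - (-26 + 6) = \left(-1\right) \left(-20\right) = 20$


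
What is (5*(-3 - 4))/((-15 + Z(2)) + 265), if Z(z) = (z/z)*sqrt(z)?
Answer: -4375/31249 + 35*sqrt(2)/62498 ≈ -0.13921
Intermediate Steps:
Z(z) = sqrt(z) (Z(z) = 1*sqrt(z) = sqrt(z))
(5*(-3 - 4))/((-15 + Z(2)) + 265) = (5*(-3 - 4))/((-15 + sqrt(2)) + 265) = (5*(-7))/(250 + sqrt(2)) = -35/(250 + sqrt(2))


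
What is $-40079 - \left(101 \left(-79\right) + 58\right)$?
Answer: $-32158$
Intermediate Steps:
$-40079 - \left(101 \left(-79\right) + 58\right) = -40079 - \left(-7979 + 58\right) = -40079 - -7921 = -40079 + 7921 = -32158$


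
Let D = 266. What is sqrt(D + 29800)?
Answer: sqrt(30066) ≈ 173.40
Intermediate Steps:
sqrt(D + 29800) = sqrt(266 + 29800) = sqrt(30066)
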